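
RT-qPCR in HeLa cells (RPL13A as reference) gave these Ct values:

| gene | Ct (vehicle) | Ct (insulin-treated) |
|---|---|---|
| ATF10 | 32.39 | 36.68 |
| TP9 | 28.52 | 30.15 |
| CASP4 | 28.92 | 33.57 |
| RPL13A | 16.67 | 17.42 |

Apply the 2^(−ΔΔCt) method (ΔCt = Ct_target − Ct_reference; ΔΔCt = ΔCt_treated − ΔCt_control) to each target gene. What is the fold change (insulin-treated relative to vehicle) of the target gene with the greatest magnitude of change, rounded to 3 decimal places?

0.067

ATF10: ΔΔCt = (36.68−17.42) − (32.39−16.67) = 19.26 − 15.72 = 3.54; fold change = 2^-3.54 = 0.086
TP9: ΔΔCt = (30.15−17.42) − (28.52−16.67) = 12.73 − 11.85 = 0.88; fold change = 2^-0.88 = 0.543
CASP4: ΔΔCt = (33.57−17.42) − (28.92−16.67) = 16.15 − 12.25 = 3.90; fold change = 2^-3.90 = 0.067
CASP4 has the largest |ΔΔCt| = 3.90.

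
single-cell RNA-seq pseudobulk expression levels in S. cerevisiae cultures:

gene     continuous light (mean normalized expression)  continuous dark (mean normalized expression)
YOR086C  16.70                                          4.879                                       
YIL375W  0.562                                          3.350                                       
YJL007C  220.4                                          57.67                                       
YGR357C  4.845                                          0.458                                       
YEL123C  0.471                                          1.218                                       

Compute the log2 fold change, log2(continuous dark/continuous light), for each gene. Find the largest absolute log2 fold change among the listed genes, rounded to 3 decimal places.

log2(4.879/16.70) = -1.775  (YOR086C)
log2(3.350/0.562) = 2.576  (YIL375W)
log2(57.67/220.4) = -1.934  (YJL007C)
log2(0.458/4.845) = -3.403  (YGR357C)
log2(1.218/0.471) = 1.371  (YEL123C)
The largest magnitude belongs to YGR357C.

3.403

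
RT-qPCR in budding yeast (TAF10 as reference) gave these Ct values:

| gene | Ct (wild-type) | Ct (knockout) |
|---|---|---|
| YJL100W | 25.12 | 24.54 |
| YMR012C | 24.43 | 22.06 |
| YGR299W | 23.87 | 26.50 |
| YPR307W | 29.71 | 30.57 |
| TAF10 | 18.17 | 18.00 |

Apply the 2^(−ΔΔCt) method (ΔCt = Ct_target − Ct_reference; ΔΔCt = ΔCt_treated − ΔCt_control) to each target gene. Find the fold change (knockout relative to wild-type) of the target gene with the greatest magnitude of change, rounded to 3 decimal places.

YJL100W: ΔΔCt = (24.54−18.00) − (25.12−18.17) = 6.54 − 6.95 = -0.41; fold change = 2^0.41 = 1.329
YMR012C: ΔΔCt = (22.06−18.00) − (24.43−18.17) = 4.06 − 6.26 = -2.20; fold change = 2^2.20 = 4.595
YGR299W: ΔΔCt = (26.50−18.00) − (23.87−18.17) = 8.50 − 5.70 = 2.80; fold change = 2^-2.80 = 0.144
YPR307W: ΔΔCt = (30.57−18.00) − (29.71−18.17) = 12.57 − 11.54 = 1.03; fold change = 2^-1.03 = 0.490
YGR299W has the largest |ΔΔCt| = 2.80.

0.144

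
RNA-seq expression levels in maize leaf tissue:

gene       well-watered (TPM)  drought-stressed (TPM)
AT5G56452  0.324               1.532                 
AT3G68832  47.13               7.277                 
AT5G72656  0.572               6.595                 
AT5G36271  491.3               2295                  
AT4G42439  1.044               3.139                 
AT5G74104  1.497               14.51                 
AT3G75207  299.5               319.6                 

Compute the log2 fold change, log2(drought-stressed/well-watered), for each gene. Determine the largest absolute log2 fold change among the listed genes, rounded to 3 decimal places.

3.527

log2(1.532/0.324) = 2.241  (AT5G56452)
log2(7.277/47.13) = -2.695  (AT3G68832)
log2(6.595/0.572) = 3.527  (AT5G72656)
log2(2295/491.3) = 2.224  (AT5G36271)
log2(3.139/1.044) = 1.588  (AT4G42439)
log2(14.51/1.497) = 3.277  (AT5G74104)
log2(319.6/299.5) = 0.094  (AT3G75207)
The largest magnitude belongs to AT5G72656.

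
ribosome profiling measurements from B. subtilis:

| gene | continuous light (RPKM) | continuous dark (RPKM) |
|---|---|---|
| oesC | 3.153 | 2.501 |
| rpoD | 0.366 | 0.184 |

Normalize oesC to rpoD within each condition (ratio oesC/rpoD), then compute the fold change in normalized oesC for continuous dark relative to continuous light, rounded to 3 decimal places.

oesC/rpoD (continuous light) = 3.153 / 0.366 = 8.6148
oesC/rpoD (continuous dark) = 2.501 / 0.184 = 13.592
Fold change = 13.592 / 8.6148 = 1.5778

1.578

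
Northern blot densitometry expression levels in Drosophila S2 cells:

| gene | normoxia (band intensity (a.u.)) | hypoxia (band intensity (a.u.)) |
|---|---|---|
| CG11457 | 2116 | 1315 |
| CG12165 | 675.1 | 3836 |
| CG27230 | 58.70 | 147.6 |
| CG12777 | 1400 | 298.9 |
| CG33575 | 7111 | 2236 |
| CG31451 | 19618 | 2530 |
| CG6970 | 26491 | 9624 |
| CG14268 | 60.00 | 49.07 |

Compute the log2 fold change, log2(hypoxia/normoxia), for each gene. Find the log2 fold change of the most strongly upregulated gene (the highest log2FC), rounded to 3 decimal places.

log2(1315/2116) = -0.686  (CG11457)
log2(3836/675.1) = 2.506  (CG12165)
log2(147.6/58.70) = 1.330  (CG27230)
log2(298.9/1400) = -2.228  (CG12777)
log2(2236/7111) = -1.669  (CG33575)
log2(2530/19618) = -2.955  (CG31451)
log2(9624/26491) = -1.461  (CG6970)
log2(49.07/60.00) = -0.290  (CG14268)
CG12165 is most strongly upregulated.

2.506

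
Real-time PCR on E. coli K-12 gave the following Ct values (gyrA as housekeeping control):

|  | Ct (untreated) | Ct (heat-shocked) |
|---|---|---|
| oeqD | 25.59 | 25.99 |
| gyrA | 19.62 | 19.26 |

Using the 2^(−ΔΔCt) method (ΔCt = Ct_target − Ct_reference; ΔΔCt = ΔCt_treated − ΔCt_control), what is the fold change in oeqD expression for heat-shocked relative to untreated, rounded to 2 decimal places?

0.59

ΔCt(untreated) = 25.590 − 19.620 = 5.970
ΔCt(heat-shocked) = 25.990 − 19.260 = 6.730
ΔΔCt = 6.730 − 5.970 = 0.760
Fold change = 2^(−0.760) = 0.590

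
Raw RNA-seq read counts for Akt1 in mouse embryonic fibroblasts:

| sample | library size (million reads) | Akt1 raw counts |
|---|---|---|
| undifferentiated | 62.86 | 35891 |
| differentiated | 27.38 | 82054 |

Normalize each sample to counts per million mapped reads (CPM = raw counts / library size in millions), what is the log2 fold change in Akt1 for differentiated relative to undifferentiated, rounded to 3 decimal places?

CPM(undifferentiated) = 35891 / 62.86 = 570.9672
CPM(differentiated) = 82054 / 27.38 = 2996.8590
Fold change = 2996.8590 / 570.9672 = 5.24874
log2(5.24874) = 2.3920

2.392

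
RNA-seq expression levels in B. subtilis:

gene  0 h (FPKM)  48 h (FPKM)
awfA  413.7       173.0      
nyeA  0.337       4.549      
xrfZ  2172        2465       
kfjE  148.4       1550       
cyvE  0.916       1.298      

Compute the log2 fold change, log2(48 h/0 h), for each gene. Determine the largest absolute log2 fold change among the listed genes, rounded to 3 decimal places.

3.755

log2(173.0/413.7) = -1.258  (awfA)
log2(4.549/0.337) = 3.755  (nyeA)
log2(2465/2172) = 0.183  (xrfZ)
log2(1550/148.4) = 3.385  (kfjE)
log2(1.298/0.916) = 0.503  (cyvE)
The largest magnitude belongs to nyeA.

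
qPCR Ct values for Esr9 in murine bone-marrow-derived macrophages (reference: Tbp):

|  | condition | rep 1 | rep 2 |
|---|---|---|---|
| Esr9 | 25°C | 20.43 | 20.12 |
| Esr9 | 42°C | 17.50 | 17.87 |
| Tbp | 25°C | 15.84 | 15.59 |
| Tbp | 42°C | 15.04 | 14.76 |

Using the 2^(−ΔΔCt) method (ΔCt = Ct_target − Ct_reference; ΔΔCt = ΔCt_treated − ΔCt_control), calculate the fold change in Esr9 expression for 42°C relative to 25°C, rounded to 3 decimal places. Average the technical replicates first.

3.422

Mean Ct: Esr9 25°C 20.275; Esr9 42°C 17.685; Tbp 25°C 15.715; Tbp 42°C 14.900
ΔCt(25°C) = 20.275 − 15.715 = 4.560
ΔCt(42°C) = 17.685 − 14.900 = 2.785
ΔΔCt = 2.785 − 4.560 = -1.775
Fold change = 2^(−(-1.775)) = 2^1.775 = 3.4224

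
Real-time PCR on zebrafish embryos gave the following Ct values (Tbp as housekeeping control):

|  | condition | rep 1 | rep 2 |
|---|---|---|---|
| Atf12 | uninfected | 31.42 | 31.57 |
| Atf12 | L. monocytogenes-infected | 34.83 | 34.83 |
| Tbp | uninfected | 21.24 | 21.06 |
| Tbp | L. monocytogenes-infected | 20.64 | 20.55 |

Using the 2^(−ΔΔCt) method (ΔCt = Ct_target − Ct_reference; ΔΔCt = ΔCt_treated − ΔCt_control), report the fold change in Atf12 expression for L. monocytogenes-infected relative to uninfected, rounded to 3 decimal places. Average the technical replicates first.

0.067

Mean Ct: Atf12 uninfected 31.495; Atf12 L. monocytogenes-infected 34.830; Tbp uninfected 21.150; Tbp L. monocytogenes-infected 20.595
ΔCt(uninfected) = 31.495 − 21.150 = 10.345
ΔCt(L. monocytogenes-infected) = 34.830 − 20.595 = 14.235
ΔΔCt = 14.235 − 10.345 = 3.890
Fold change = 2^(−3.890) = 0.0675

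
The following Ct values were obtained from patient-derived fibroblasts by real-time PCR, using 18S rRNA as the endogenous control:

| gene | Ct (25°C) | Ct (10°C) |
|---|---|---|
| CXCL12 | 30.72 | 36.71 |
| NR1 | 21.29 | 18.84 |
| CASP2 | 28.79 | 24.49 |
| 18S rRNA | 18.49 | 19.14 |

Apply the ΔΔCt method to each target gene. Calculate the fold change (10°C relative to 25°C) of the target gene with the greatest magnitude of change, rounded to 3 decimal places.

0.025

CXCL12: ΔΔCt = (36.71−19.14) − (30.72−18.49) = 17.57 − 12.23 = 5.34; fold change = 2^-5.34 = 0.025
NR1: ΔΔCt = (18.84−19.14) − (21.29−18.49) = -0.30 − 2.80 = -3.10; fold change = 2^3.10 = 8.574
CASP2: ΔΔCt = (24.49−19.14) − (28.79−18.49) = 5.35 − 10.30 = -4.95; fold change = 2^4.95 = 30.910
CXCL12 has the largest |ΔΔCt| = 5.34.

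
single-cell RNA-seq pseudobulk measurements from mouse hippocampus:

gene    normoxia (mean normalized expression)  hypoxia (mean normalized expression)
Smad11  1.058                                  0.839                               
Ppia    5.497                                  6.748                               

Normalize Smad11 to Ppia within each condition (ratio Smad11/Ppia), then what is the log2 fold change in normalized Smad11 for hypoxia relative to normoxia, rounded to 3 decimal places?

Smad11/Ppia (normoxia) = 1.058 / 5.497 = 0.19247
Smad11/Ppia (hypoxia) = 0.839 / 6.748 = 0.12433
Fold change = 0.12433 / 0.19247 = 0.6460
log2(0.6460) = -0.6304

-0.630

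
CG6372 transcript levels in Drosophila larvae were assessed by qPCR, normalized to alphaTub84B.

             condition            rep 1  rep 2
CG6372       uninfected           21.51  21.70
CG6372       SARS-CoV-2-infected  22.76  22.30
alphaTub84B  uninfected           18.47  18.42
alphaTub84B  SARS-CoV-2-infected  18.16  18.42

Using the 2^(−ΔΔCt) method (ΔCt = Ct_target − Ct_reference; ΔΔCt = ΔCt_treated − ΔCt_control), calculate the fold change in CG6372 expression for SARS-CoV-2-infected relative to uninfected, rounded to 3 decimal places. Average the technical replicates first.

0.473

Mean Ct: CG6372 uninfected 21.605; CG6372 SARS-CoV-2-infected 22.530; alphaTub84B uninfected 18.445; alphaTub84B SARS-CoV-2-infected 18.290
ΔCt(uninfected) = 21.605 − 18.445 = 3.160
ΔCt(SARS-CoV-2-infected) = 22.530 − 18.290 = 4.240
ΔΔCt = 4.240 − 3.160 = 1.080
Fold change = 2^(−1.080) = 0.4730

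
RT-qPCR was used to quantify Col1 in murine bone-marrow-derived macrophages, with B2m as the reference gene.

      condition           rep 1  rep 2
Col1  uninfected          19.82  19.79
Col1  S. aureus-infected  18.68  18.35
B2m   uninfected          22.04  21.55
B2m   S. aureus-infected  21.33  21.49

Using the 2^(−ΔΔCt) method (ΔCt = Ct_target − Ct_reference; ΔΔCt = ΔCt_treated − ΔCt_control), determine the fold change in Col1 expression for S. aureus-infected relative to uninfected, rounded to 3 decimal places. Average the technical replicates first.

1.873

Mean Ct: Col1 uninfected 19.805; Col1 S. aureus-infected 18.515; B2m uninfected 21.795; B2m S. aureus-infected 21.410
ΔCt(uninfected) = 19.805 − 21.795 = -1.990
ΔCt(S. aureus-infected) = 18.515 − 21.410 = -2.895
ΔΔCt = -2.895 − (-1.990) = -0.905
Fold change = 2^(−(-0.905)) = 2^0.905 = 1.8725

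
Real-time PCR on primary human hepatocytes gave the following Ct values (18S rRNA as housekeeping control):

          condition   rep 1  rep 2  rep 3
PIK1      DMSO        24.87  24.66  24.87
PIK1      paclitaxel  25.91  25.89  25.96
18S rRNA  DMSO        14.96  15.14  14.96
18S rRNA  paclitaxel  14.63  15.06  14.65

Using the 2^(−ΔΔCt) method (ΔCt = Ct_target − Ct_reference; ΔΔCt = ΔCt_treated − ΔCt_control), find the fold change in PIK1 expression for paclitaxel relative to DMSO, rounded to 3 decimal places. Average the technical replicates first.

Mean Ct: PIK1 DMSO 24.800; PIK1 paclitaxel 25.920; 18S rRNA DMSO 15.020; 18S rRNA paclitaxel 14.780
ΔCt(DMSO) = 24.800 − 15.020 = 9.780
ΔCt(paclitaxel) = 25.920 − 14.780 = 11.140
ΔΔCt = 11.140 − 9.780 = 1.360
Fold change = 2^(−1.360) = 0.3896

0.390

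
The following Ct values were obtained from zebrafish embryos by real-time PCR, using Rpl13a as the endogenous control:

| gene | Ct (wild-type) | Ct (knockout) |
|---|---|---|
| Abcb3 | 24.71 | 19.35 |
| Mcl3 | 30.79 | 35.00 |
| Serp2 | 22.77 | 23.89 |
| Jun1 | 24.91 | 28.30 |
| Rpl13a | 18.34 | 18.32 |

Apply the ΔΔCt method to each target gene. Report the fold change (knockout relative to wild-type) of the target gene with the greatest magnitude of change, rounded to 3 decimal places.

Abcb3: ΔΔCt = (19.35−18.32) − (24.71−18.34) = 1.03 − 6.37 = -5.34; fold change = 2^5.34 = 40.504
Mcl3: ΔΔCt = (35.00−18.32) − (30.79−18.34) = 16.68 − 12.45 = 4.23; fold change = 2^-4.23 = 0.053
Serp2: ΔΔCt = (23.89−18.32) − (22.77−18.34) = 5.57 − 4.43 = 1.14; fold change = 2^-1.14 = 0.454
Jun1: ΔΔCt = (28.30−18.32) − (24.91−18.34) = 9.98 − 6.57 = 3.41; fold change = 2^-3.41 = 0.094
Abcb3 has the largest |ΔΔCt| = 5.34.

40.504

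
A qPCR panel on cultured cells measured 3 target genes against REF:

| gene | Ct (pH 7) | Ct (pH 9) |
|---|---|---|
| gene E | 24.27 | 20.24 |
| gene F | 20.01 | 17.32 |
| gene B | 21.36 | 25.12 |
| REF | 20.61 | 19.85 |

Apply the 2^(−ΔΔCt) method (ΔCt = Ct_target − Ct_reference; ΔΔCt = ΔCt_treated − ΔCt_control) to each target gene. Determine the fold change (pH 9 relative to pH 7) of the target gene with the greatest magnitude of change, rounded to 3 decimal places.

gene E: ΔΔCt = (20.24−19.85) − (24.27−20.61) = 0.39 − 3.66 = -3.27; fold change = 2^3.27 = 9.646
gene F: ΔΔCt = (17.32−19.85) − (20.01−20.61) = -2.53 − (-0.60) = -1.93; fold change = 2^1.93 = 3.811
gene B: ΔΔCt = (25.12−19.85) − (21.36−20.61) = 5.27 − 0.75 = 4.52; fold change = 2^-4.52 = 0.044
gene B has the largest |ΔΔCt| = 4.52.

0.044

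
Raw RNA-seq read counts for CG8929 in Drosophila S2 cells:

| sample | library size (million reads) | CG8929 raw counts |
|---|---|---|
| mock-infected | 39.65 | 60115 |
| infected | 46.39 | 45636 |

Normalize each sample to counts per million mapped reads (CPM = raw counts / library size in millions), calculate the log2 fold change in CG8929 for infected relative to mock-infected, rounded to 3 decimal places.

-0.624

CPM(mock-infected) = 60115 / 39.65 = 1516.1412
CPM(infected) = 45636 / 46.39 = 983.7465
Fold change = 983.7465 / 1516.1412 = 0.64885
log2(0.64885) = -0.6240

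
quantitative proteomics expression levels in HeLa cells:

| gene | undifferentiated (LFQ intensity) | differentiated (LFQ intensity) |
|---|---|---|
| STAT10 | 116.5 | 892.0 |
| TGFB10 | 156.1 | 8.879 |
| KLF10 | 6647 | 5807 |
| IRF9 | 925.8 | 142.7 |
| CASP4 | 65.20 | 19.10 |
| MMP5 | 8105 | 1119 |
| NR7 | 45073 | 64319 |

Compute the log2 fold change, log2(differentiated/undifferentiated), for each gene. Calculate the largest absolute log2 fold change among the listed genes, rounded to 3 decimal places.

4.136

log2(892.0/116.5) = 2.937  (STAT10)
log2(8.879/156.1) = -4.136  (TGFB10)
log2(5807/6647) = -0.195  (KLF10)
log2(142.7/925.8) = -2.698  (IRF9)
log2(19.10/65.20) = -1.771  (CASP4)
log2(1119/8105) = -2.857  (MMP5)
log2(64319/45073) = 0.513  (NR7)
The largest magnitude belongs to TGFB10.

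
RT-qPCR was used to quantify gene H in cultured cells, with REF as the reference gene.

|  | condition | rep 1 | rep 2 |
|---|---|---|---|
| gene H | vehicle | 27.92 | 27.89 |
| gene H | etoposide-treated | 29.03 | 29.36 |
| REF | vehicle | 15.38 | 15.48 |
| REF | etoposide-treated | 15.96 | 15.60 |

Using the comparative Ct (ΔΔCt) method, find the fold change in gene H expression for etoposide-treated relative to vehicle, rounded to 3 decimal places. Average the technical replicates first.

Mean Ct: gene H vehicle 27.905; gene H etoposide-treated 29.195; REF vehicle 15.430; REF etoposide-treated 15.780
ΔCt(vehicle) = 27.905 − 15.430 = 12.475
ΔCt(etoposide-treated) = 29.195 − 15.780 = 13.415
ΔΔCt = 13.415 − 12.475 = 0.940
Fold change = 2^(−0.940) = 0.5212

0.521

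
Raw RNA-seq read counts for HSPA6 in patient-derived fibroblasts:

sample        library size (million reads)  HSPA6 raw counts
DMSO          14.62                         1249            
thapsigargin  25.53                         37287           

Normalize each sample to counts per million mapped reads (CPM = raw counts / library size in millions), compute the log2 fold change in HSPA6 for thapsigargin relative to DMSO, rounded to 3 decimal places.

CPM(DMSO) = 1249 / 14.62 = 85.4309
CPM(thapsigargin) = 37287 / 25.53 = 1460.5170
Fold change = 1460.5170 / 85.4309 = 17.09588
log2(17.09588) = 4.0956

4.096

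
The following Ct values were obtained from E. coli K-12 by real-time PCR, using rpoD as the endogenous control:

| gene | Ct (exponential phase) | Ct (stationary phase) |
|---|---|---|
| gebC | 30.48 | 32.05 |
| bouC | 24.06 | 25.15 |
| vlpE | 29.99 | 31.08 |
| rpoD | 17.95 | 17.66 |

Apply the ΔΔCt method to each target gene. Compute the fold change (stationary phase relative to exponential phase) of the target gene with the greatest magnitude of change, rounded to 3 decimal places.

gebC: ΔΔCt = (32.05−17.66) − (30.48−17.95) = 14.39 − 12.53 = 1.86; fold change = 2^-1.86 = 0.275
bouC: ΔΔCt = (25.15−17.66) − (24.06−17.95) = 7.49 − 6.11 = 1.38; fold change = 2^-1.38 = 0.384
vlpE: ΔΔCt = (31.08−17.66) − (29.99−17.95) = 13.42 − 12.04 = 1.38; fold change = 2^-1.38 = 0.384
gebC has the largest |ΔΔCt| = 1.86.

0.275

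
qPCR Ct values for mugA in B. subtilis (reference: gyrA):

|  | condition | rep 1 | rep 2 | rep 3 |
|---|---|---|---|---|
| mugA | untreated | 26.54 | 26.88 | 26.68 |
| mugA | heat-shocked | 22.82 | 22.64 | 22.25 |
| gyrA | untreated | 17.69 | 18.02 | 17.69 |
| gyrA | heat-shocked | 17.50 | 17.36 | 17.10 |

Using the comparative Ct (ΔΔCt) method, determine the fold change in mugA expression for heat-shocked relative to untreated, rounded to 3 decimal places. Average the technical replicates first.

Mean Ct: mugA untreated 26.700; mugA heat-shocked 22.570; gyrA untreated 17.800; gyrA heat-shocked 17.320
ΔCt(untreated) = 26.700 − 17.800 = 8.900
ΔCt(heat-shocked) = 22.570 − 17.320 = 5.250
ΔΔCt = 5.250 − 8.900 = -3.650
Fold change = 2^(−(-3.650)) = 2^3.650 = 12.5533

12.553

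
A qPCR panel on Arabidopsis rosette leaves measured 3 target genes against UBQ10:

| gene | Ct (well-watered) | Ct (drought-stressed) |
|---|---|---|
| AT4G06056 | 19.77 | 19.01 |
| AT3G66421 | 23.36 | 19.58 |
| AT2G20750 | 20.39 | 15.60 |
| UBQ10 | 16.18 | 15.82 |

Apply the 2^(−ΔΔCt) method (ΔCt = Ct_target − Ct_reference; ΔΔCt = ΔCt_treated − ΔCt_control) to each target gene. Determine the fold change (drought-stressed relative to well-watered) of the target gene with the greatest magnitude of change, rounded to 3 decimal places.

AT4G06056: ΔΔCt = (19.01−15.82) − (19.77−16.18) = 3.19 − 3.59 = -0.40; fold change = 2^0.40 = 1.320
AT3G66421: ΔΔCt = (19.58−15.82) − (23.36−16.18) = 3.76 − 7.18 = -3.42; fold change = 2^3.42 = 10.703
AT2G20750: ΔΔCt = (15.60−15.82) − (20.39−16.18) = -0.22 − 4.21 = -4.43; fold change = 2^4.43 = 21.556
AT2G20750 has the largest |ΔΔCt| = 4.43.

21.556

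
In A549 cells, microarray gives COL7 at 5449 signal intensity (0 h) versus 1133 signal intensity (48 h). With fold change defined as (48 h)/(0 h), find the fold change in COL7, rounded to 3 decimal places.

0.208

Fold change = 1133 / 5449 = 0.2079
COL7 is downregulated.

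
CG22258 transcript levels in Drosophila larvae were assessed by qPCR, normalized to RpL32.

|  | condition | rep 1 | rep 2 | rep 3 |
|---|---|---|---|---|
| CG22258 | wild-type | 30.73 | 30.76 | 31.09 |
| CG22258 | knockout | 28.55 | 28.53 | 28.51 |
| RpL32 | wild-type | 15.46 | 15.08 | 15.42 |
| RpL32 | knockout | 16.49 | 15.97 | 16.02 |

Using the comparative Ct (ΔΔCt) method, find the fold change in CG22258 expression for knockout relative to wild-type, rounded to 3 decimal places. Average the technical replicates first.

Mean Ct: CG22258 wild-type 30.860; CG22258 knockout 28.530; RpL32 wild-type 15.320; RpL32 knockout 16.160
ΔCt(wild-type) = 30.860 − 15.320 = 15.540
ΔCt(knockout) = 28.530 − 16.160 = 12.370
ΔΔCt = 12.370 − 15.540 = -3.170
Fold change = 2^(−(-3.170)) = 2^3.170 = 9.0005

9.000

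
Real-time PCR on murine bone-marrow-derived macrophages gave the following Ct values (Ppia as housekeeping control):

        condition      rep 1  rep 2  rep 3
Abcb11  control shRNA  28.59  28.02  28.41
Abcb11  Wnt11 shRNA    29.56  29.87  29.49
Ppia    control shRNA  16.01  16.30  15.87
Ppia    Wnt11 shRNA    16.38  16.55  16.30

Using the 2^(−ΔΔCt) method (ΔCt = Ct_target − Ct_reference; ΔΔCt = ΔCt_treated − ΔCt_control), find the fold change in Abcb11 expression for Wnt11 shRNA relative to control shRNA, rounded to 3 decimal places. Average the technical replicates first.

0.518

Mean Ct: Abcb11 control shRNA 28.340; Abcb11 Wnt11 shRNA 29.640; Ppia control shRNA 16.060; Ppia Wnt11 shRNA 16.410
ΔCt(control shRNA) = 28.340 − 16.060 = 12.280
ΔCt(Wnt11 shRNA) = 29.640 − 16.410 = 13.230
ΔΔCt = 13.230 − 12.280 = 0.950
Fold change = 2^(−0.950) = 0.5176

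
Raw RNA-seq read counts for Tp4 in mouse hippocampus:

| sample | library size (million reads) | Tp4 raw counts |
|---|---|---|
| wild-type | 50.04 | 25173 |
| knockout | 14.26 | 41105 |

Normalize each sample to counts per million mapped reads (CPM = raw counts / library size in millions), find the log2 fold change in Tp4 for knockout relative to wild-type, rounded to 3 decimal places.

2.519

CPM(wild-type) = 25173 / 50.04 = 503.0576
CPM(knockout) = 41105 / 14.26 = 2882.5386
Fold change = 2882.5386 / 503.0576 = 5.73004
log2(5.73004) = 2.5185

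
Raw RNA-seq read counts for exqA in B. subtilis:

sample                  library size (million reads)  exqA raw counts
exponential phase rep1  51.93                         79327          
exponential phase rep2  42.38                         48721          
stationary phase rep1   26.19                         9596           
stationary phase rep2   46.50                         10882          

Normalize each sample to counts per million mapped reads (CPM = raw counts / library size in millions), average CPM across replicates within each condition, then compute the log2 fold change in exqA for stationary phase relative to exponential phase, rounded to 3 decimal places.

CPM(exponential phase rep1) = 79327 / 51.93 = 1527.5756
CPM(exponential phase rep2) = 48721 / 42.38 = 1149.6225
CPM(stationary phase rep1) = 9596 / 26.19 = 366.3994
CPM(stationary phase rep2) = 10882 / 46.50 = 234.0215
mean CPM(exponential phase) = 1338.5990; mean CPM(stationary phase) = 300.2104
Fold change = 300.2104 / 1338.5990 = 0.22427
log2(0.22427) = -2.1567

-2.157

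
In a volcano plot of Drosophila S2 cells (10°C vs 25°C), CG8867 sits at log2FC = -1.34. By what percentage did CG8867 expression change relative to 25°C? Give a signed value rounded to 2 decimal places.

-60.50%

Fold change = 2^(-1.34) = 0.3950
Percent change = (FC − 1) × 100% = (0.3950 − 1) × 100 = -60.50%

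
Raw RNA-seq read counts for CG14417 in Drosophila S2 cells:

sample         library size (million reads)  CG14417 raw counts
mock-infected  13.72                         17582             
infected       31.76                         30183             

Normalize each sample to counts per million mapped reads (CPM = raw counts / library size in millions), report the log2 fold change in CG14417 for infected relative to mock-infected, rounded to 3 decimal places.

-0.431

CPM(mock-infected) = 17582 / 13.72 = 1281.4869
CPM(infected) = 30183 / 31.76 = 950.3463
Fold change = 950.3463 / 1281.4869 = 0.74160
log2(0.74160) = -0.4313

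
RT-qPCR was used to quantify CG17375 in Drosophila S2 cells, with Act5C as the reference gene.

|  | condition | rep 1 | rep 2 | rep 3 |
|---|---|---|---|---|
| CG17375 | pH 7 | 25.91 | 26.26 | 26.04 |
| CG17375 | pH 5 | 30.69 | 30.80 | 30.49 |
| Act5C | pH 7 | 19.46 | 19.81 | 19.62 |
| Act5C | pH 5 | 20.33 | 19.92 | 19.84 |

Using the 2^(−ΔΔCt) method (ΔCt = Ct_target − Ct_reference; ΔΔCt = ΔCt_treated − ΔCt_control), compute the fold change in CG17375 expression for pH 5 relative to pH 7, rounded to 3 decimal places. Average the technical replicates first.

0.055

Mean Ct: CG17375 pH 7 26.070; CG17375 pH 5 30.660; Act5C pH 7 19.630; Act5C pH 5 20.030
ΔCt(pH 7) = 26.070 − 19.630 = 6.440
ΔCt(pH 5) = 30.660 − 20.030 = 10.630
ΔΔCt = 10.630 − 6.440 = 4.190
Fold change = 2^(−4.190) = 0.0548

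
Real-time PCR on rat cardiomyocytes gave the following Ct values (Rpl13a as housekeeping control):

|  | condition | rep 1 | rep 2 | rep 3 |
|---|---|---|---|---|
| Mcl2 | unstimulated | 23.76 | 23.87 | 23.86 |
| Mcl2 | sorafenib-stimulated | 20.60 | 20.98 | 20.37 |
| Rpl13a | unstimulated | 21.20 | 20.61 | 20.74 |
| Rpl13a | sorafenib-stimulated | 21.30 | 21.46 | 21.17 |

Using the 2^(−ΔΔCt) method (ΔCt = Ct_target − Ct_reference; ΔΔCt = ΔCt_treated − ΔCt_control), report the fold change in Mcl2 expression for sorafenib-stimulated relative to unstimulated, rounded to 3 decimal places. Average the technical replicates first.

Mean Ct: Mcl2 unstimulated 23.830; Mcl2 sorafenib-stimulated 20.650; Rpl13a unstimulated 20.850; Rpl13a sorafenib-stimulated 21.310
ΔCt(unstimulated) = 23.830 − 20.850 = 2.980
ΔCt(sorafenib-stimulated) = 20.650 − 21.310 = -0.660
ΔΔCt = -0.660 − 2.980 = -3.640
Fold change = 2^(−(-3.640)) = 2^3.640 = 12.4666

12.467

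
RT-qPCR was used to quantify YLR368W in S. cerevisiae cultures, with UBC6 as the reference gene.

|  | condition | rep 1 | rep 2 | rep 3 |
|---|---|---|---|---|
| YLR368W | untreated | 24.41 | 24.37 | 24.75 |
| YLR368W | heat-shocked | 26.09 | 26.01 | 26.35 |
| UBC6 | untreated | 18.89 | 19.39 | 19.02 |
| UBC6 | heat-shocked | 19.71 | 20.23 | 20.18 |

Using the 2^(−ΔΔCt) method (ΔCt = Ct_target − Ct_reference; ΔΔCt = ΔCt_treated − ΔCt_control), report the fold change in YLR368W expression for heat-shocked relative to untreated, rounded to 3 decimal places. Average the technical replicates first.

0.616

Mean Ct: YLR368W untreated 24.510; YLR368W heat-shocked 26.150; UBC6 untreated 19.100; UBC6 heat-shocked 20.040
ΔCt(untreated) = 24.510 − 19.100 = 5.410
ΔCt(heat-shocked) = 26.150 − 20.040 = 6.110
ΔΔCt = 6.110 − 5.410 = 0.700
Fold change = 2^(−0.700) = 0.6156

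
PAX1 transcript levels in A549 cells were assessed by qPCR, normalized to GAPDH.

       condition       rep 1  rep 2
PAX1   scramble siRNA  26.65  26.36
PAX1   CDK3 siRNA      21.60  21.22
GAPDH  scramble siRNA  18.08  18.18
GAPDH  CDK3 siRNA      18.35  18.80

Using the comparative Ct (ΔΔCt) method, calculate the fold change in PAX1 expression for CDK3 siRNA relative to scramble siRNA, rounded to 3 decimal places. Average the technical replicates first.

Mean Ct: PAX1 scramble siRNA 26.505; PAX1 CDK3 siRNA 21.410; GAPDH scramble siRNA 18.130; GAPDH CDK3 siRNA 18.575
ΔCt(scramble siRNA) = 26.505 − 18.130 = 8.375
ΔCt(CDK3 siRNA) = 21.410 − 18.575 = 2.835
ΔΔCt = 2.835 − 8.375 = -5.540
Fold change = 2^(−(-5.540)) = 2^5.540 = 46.5271

46.527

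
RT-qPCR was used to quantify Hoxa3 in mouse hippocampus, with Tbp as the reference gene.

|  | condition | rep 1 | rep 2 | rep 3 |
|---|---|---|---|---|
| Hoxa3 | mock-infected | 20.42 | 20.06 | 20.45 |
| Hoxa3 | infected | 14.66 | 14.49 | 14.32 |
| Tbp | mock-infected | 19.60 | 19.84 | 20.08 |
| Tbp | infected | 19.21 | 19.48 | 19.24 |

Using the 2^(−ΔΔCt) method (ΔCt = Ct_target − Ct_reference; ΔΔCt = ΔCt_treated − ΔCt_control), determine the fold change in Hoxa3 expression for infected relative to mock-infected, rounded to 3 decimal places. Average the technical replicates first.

39.124

Mean Ct: Hoxa3 mock-infected 20.310; Hoxa3 infected 14.490; Tbp mock-infected 19.840; Tbp infected 19.310
ΔCt(mock-infected) = 20.310 − 19.840 = 0.470
ΔCt(infected) = 14.490 − 19.310 = -4.820
ΔΔCt = -4.820 − 0.470 = -5.290
Fold change = 2^(−(-5.290)) = 2^5.290 = 39.1245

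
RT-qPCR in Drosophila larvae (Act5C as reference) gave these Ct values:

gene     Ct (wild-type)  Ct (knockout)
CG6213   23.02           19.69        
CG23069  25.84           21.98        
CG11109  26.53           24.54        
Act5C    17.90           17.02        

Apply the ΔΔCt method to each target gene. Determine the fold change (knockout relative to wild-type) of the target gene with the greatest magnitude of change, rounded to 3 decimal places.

CG6213: ΔΔCt = (19.69−17.02) − (23.02−17.90) = 2.67 − 5.12 = -2.45; fold change = 2^2.45 = 5.464
CG23069: ΔΔCt = (21.98−17.02) − (25.84−17.90) = 4.96 − 7.94 = -2.98; fold change = 2^2.98 = 7.890
CG11109: ΔΔCt = (24.54−17.02) − (26.53−17.90) = 7.52 − 8.63 = -1.11; fold change = 2^1.11 = 2.158
CG23069 has the largest |ΔΔCt| = 2.98.

7.890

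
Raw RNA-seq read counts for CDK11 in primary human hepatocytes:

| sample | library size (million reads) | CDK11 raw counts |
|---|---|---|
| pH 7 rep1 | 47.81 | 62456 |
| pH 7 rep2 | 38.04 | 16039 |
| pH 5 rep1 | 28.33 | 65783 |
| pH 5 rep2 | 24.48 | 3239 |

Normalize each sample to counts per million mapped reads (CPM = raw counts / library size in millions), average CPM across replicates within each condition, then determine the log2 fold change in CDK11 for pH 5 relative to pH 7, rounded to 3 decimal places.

CPM(pH 7 rep1) = 62456 / 47.81 = 1306.3376
CPM(pH 7 rep2) = 16039 / 38.04 = 421.6351
CPM(pH 5 rep1) = 65783 / 28.33 = 2322.0261
CPM(pH 5 rep2) = 3239 / 24.48 = 132.3121
mean CPM(pH 7) = 863.9864; mean CPM(pH 5) = 1227.1691
Fold change = 1227.1691 / 863.9864 = 1.42036
log2(1.42036) = 0.5063

0.506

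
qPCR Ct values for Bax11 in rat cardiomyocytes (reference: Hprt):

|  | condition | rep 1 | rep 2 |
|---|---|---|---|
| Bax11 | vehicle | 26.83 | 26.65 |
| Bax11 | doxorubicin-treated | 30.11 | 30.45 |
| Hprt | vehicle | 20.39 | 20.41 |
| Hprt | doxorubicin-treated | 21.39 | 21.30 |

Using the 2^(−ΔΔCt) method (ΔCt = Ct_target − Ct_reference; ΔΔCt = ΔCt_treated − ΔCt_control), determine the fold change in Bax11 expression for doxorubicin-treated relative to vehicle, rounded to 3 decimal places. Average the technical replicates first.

Mean Ct: Bax11 vehicle 26.740; Bax11 doxorubicin-treated 30.280; Hprt vehicle 20.400; Hprt doxorubicin-treated 21.345
ΔCt(vehicle) = 26.740 − 20.400 = 6.340
ΔCt(doxorubicin-treated) = 30.280 − 21.345 = 8.935
ΔΔCt = 8.935 − 6.340 = 2.595
Fold change = 2^(−2.595) = 0.1655

0.166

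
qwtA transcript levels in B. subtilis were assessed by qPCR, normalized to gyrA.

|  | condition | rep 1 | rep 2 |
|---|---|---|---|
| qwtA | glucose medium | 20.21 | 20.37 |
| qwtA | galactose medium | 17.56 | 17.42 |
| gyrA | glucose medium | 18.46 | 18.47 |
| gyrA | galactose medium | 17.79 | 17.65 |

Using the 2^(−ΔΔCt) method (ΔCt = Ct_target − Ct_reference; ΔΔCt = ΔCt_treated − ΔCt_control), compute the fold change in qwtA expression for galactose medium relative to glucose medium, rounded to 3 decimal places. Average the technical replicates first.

4.155

Mean Ct: qwtA glucose medium 20.290; qwtA galactose medium 17.490; gyrA glucose medium 18.465; gyrA galactose medium 17.720
ΔCt(glucose medium) = 20.290 − 18.465 = 1.825
ΔCt(galactose medium) = 17.490 − 17.720 = -0.230
ΔΔCt = -0.230 − 1.825 = -2.055
Fold change = 2^(−(-2.055)) = 2^2.055 = 4.1554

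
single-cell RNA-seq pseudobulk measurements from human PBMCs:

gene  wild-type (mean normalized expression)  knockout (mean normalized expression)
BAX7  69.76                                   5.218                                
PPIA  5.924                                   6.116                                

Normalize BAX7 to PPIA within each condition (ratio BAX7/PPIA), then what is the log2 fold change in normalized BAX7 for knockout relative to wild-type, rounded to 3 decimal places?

BAX7/PPIA (wild-type) = 69.76 / 5.924 = 11.776
BAX7/PPIA (knockout) = 5.218 / 6.116 = 0.85317
Fold change = 0.85317 / 11.776 = 0.0725
log2(0.0725) = -3.7868

-3.787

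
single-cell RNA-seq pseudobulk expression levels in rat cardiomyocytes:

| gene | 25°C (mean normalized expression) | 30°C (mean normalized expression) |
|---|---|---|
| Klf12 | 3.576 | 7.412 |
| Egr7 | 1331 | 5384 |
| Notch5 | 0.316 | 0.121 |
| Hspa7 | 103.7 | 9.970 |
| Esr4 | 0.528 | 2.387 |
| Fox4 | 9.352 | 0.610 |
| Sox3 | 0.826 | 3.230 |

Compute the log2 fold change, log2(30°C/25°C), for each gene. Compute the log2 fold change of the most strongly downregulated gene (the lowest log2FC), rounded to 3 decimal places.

log2(7.412/3.576) = 1.052  (Klf12)
log2(5384/1331) = 2.016  (Egr7)
log2(0.121/0.316) = -1.385  (Notch5)
log2(9.970/103.7) = -3.379  (Hspa7)
log2(2.387/0.528) = 2.177  (Esr4)
log2(0.610/9.352) = -3.938  (Fox4)
log2(3.230/0.826) = 1.967  (Sox3)
Fox4 is most strongly downregulated.

-3.938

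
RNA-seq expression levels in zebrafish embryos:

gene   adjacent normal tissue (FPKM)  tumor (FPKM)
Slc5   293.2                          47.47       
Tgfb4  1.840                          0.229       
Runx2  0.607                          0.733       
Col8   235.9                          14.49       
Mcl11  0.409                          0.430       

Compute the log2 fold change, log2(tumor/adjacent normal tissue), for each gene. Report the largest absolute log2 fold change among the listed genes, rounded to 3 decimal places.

4.025

log2(47.47/293.2) = -2.627  (Slc5)
log2(0.229/1.840) = -3.006  (Tgfb4)
log2(0.733/0.607) = 0.272  (Runx2)
log2(14.49/235.9) = -4.025  (Col8)
log2(0.430/0.409) = 0.072  (Mcl11)
The largest magnitude belongs to Col8.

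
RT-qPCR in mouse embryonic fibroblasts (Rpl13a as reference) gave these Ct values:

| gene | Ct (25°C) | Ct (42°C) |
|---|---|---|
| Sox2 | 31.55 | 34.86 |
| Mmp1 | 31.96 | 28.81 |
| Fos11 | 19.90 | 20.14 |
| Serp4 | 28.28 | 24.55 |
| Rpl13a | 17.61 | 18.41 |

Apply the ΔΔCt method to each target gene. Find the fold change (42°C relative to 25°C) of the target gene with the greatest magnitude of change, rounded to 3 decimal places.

Sox2: ΔΔCt = (34.86−18.41) − (31.55−17.61) = 16.45 − 13.94 = 2.51; fold change = 2^-2.51 = 0.176
Mmp1: ΔΔCt = (28.81−18.41) − (31.96−17.61) = 10.40 − 14.35 = -3.95; fold change = 2^3.95 = 15.455
Fos11: ΔΔCt = (20.14−18.41) − (19.90−17.61) = 1.73 − 2.29 = -0.56; fold change = 2^0.56 = 1.474
Serp4: ΔΔCt = (24.55−18.41) − (28.28−17.61) = 6.14 − 10.67 = -4.53; fold change = 2^4.53 = 23.103
Serp4 has the largest |ΔΔCt| = 4.53.

23.103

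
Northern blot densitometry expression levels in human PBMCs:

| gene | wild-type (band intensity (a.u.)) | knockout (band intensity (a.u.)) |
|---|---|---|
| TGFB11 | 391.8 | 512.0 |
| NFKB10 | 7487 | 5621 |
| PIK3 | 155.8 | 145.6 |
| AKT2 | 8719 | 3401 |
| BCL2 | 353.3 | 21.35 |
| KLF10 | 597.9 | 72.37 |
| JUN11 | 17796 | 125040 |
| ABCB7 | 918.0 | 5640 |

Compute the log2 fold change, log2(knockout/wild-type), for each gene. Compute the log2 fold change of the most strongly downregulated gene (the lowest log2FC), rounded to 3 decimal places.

-4.049

log2(512.0/391.8) = 0.386  (TGFB11)
log2(5621/7487) = -0.414  (NFKB10)
log2(145.6/155.8) = -0.098  (PIK3)
log2(3401/8719) = -1.358  (AKT2)
log2(21.35/353.3) = -4.049  (BCL2)
log2(72.37/597.9) = -3.046  (KLF10)
log2(125040/17796) = 2.813  (JUN11)
log2(5640/918.0) = 2.619  (ABCB7)
BCL2 is most strongly downregulated.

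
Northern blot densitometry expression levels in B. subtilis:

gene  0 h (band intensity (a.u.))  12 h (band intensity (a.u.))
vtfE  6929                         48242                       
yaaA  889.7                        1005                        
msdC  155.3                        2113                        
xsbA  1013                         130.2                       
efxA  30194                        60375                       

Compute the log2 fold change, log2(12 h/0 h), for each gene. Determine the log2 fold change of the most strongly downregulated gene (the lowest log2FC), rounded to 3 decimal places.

log2(48242/6929) = 2.800  (vtfE)
log2(1005/889.7) = 0.176  (yaaA)
log2(2113/155.3) = 3.766  (msdC)
log2(130.2/1013) = -2.960  (xsbA)
log2(60375/30194) = 1.000  (efxA)
xsbA is most strongly downregulated.

-2.960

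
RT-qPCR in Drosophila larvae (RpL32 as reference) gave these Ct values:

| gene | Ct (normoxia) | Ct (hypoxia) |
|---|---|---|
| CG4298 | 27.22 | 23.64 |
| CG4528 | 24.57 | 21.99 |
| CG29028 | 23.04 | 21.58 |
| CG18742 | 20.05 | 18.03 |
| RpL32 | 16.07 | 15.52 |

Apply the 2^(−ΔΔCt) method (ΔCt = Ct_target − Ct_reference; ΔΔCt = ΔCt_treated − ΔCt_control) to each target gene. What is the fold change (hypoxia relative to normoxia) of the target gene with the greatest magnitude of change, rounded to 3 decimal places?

8.168

CG4298: ΔΔCt = (23.64−15.52) − (27.22−16.07) = 8.12 − 11.15 = -3.03; fold change = 2^3.03 = 8.168
CG4528: ΔΔCt = (21.99−15.52) − (24.57−16.07) = 6.47 − 8.50 = -2.03; fold change = 2^2.03 = 4.084
CG29028: ΔΔCt = (21.58−15.52) − (23.04−16.07) = 6.06 − 6.97 = -0.91; fold change = 2^0.91 = 1.879
CG18742: ΔΔCt = (18.03−15.52) − (20.05−16.07) = 2.51 − 3.98 = -1.47; fold change = 2^1.47 = 2.770
CG4298 has the largest |ΔΔCt| = 3.03.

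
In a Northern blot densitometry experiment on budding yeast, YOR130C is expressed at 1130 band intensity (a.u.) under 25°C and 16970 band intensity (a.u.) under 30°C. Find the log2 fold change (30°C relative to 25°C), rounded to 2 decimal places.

3.91

Fold change = 16970 / 1130 = 15.0177
log2(15.0177) = 3.909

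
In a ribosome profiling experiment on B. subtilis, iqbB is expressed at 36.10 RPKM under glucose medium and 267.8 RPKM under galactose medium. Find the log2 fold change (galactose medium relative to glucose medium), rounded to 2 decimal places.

2.89

Fold change = 267.8 / 36.10 = 7.4183
log2(7.4183) = 2.891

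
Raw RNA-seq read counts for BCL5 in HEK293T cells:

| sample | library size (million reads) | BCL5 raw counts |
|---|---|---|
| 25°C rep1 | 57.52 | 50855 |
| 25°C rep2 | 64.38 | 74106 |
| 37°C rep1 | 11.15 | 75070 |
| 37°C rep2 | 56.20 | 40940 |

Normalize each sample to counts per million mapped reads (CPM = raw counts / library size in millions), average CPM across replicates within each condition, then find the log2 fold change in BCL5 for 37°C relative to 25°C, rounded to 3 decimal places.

1.874

CPM(25°C rep1) = 50855 / 57.52 = 884.1273
CPM(25°C rep2) = 74106 / 64.38 = 1151.0718
CPM(37°C rep1) = 75070 / 11.15 = 6732.7354
CPM(37°C rep2) = 40940 / 56.20 = 728.4698
mean CPM(25°C) = 1017.5995; mean CPM(37°C) = 3730.6026
Fold change = 3730.6026 / 1017.5995 = 3.66608
log2(3.66608) = 1.8742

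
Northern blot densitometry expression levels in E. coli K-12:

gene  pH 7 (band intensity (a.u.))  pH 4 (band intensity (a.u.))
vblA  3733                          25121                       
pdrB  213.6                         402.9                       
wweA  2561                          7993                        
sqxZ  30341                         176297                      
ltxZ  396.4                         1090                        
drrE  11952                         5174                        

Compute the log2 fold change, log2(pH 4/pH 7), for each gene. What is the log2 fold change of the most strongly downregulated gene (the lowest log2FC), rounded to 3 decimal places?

log2(25121/3733) = 2.750  (vblA)
log2(402.9/213.6) = 0.916  (pdrB)
log2(7993/2561) = 1.642  (wweA)
log2(176297/30341) = 2.539  (sqxZ)
log2(1090/396.4) = 1.459  (ltxZ)
log2(5174/11952) = -1.208  (drrE)
drrE is most strongly downregulated.

-1.208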